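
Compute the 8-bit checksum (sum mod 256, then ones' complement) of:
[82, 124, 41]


Sum = 247 mod 256 = 247
Complement = 8

8


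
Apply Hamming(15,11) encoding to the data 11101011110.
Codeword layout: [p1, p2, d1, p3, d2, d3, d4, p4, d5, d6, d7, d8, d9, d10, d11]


Parity bits: p1=1, p2=0, p3=1, p4=1

101111011011110


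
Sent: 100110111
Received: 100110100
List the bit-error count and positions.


XOR: 000000011

2 error(s) at position(s): 7, 8


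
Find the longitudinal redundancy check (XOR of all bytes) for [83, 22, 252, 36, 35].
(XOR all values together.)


XOR chain: 83 ^ 22 ^ 252 ^ 36 ^ 35 = 190

190


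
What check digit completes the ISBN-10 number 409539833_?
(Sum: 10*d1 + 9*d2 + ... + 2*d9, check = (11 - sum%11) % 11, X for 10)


Weighted sum: 257
257 mod 11 = 4

Check digit: 7


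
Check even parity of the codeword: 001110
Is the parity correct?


Number of 1s: 3

No, parity error (3 ones)


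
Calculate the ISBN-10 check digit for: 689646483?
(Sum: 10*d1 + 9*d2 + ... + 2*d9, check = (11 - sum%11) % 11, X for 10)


Weighted sum: 346
346 mod 11 = 5

Check digit: 6


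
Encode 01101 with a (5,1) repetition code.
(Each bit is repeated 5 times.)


Each bit -> 5 copies

0000011111111110000011111


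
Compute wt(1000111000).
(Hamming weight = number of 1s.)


Counting 1s in 1000111000

4


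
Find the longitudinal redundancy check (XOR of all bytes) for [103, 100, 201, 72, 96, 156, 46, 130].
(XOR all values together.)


XOR chain: 103 ^ 100 ^ 201 ^ 72 ^ 96 ^ 156 ^ 46 ^ 130 = 210

210


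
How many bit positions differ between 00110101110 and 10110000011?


XOR: 10000101101
Count of 1s: 5

5


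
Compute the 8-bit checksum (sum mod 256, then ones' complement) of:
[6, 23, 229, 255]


Sum = 513 mod 256 = 1
Complement = 254

254


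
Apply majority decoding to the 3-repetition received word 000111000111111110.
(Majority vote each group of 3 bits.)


Groups: 000, 111, 000, 111, 111, 110
Majority votes: 010111

010111


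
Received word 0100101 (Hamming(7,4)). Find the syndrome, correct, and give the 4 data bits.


Syndrome = 0: no error detected

Data: 0101 (no errors)


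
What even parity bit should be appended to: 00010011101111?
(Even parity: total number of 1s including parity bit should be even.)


Number of 1s in data: 8
Parity bit: 0

0


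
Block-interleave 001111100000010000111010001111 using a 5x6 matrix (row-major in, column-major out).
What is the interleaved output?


Matrix:
  001111
  100000
  010000
  111010
  001111
Read columns: 010100011010011100011001110001

010100011010011100011001110001


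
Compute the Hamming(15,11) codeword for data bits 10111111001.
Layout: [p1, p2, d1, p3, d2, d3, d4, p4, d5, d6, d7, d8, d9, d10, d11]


Parity bits: p1=1, p2=0, p3=0, p4=1

101001111111001


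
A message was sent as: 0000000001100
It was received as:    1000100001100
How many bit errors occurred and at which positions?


XOR: 1000100000000

2 error(s) at position(s): 0, 4


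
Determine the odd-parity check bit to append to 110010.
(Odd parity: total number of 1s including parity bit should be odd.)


Number of 1s in data: 3
Parity bit: 0

0


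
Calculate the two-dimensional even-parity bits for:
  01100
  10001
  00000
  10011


Row parities: 0001
Column parities: 01110

Row P: 0001, Col P: 01110, Corner: 1


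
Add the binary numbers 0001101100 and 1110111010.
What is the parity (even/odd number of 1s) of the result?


0001101100 = 108
1110111010 = 954
Sum = 1062 = 10000100110
1s count = 4

even parity (4 ones in 10000100110)


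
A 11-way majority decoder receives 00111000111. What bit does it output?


Ones: 6 out of 11
Threshold: 6

1 (6/11 voted 1)


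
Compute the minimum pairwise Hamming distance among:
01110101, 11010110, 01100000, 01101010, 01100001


Comparing all pairs, minimum distance: 1
Can detect 0 errors, correct 0 errors

1


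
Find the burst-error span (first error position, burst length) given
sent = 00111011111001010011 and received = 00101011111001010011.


XOR: 00010000000000000000

Burst at position 3, length 1


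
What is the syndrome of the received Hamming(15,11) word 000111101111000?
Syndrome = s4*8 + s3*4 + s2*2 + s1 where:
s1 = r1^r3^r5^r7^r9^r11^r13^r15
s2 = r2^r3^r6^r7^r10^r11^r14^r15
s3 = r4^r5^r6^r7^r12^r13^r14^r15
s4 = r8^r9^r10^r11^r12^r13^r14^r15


s1=0, s2=0, s3=1, s4=0

Syndrome = 4 (error at position 4)


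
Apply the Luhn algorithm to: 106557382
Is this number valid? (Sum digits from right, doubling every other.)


Luhn sum = 30
30 mod 10 = 0

Valid (Luhn sum mod 10 = 0)


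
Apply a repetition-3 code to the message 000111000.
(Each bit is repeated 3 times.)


Each bit -> 3 copies

000000000111111111000000000


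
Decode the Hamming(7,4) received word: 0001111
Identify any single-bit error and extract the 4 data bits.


Syndrome = 0: no error detected

Data: 0111 (no errors)


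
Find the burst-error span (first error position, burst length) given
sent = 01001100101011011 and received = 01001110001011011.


XOR: 00000010100000000

Burst at position 6, length 3


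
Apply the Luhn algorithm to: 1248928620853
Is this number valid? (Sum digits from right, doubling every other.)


Luhn sum = 54
54 mod 10 = 4

Invalid (Luhn sum mod 10 = 4)


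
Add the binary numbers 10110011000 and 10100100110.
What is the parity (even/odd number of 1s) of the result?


10110011000 = 1432
10100100110 = 1318
Sum = 2750 = 101010111110
1s count = 8

even parity (8 ones in 101010111110)


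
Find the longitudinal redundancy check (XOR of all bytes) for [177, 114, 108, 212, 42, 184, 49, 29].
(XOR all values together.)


XOR chain: 177 ^ 114 ^ 108 ^ 212 ^ 42 ^ 184 ^ 49 ^ 29 = 197

197


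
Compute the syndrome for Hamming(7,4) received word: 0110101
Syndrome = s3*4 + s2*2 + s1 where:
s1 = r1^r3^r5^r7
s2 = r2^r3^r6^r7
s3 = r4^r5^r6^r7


s1=1, s2=1, s3=0

Syndrome = 3 (error at position 3)


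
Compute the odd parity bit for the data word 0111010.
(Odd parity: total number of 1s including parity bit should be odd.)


Number of 1s in data: 4
Parity bit: 1

1


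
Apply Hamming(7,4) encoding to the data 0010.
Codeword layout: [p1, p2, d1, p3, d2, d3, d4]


Parity bits: p1=0, p2=1, p3=1

0101010


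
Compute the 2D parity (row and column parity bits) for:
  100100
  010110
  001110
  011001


Row parities: 0111
Column parities: 100101

Row P: 0111, Col P: 100101, Corner: 1


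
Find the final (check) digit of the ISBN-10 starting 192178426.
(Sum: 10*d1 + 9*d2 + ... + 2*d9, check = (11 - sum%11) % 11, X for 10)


Weighted sum: 230
230 mod 11 = 10

Check digit: 1


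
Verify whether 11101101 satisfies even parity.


Number of 1s: 6

Yes, parity is correct (6 ones)


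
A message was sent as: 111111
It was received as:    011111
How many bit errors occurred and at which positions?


XOR: 100000

1 error(s) at position(s): 0


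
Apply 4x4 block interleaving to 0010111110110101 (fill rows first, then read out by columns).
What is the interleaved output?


Matrix:
  0010
  1111
  1011
  0101
Read columns: 0110010111100111

0110010111100111


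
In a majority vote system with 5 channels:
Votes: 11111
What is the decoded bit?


Ones: 5 out of 5
Threshold: 3

1 (5/5 voted 1)


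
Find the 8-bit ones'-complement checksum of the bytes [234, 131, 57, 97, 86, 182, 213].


Sum = 1000 mod 256 = 232
Complement = 23

23


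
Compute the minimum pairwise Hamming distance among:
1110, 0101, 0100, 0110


Comparing all pairs, minimum distance: 1
Can detect 0 errors, correct 0 errors

1


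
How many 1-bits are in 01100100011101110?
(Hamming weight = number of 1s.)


Counting 1s in 01100100011101110

9


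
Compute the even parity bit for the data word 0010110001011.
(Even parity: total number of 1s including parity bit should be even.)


Number of 1s in data: 6
Parity bit: 0

0


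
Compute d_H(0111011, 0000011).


XOR: 0111000
Count of 1s: 3

3


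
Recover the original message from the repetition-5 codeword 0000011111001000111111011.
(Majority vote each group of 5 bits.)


Groups: 00000, 11111, 00100, 01111, 11011
Majority votes: 01011

01011


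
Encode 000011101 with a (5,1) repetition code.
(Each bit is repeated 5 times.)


Each bit -> 5 copies

000000000000000000001111111111111110000011111


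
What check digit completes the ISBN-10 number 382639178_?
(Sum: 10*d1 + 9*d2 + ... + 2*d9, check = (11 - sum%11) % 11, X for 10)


Weighted sum: 264
264 mod 11 = 0

Check digit: 0


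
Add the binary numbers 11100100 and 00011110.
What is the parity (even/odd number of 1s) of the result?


11100100 = 228
00011110 = 30
Sum = 258 = 100000010
1s count = 2

even parity (2 ones in 100000010)


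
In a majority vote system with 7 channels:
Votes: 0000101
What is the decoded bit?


Ones: 2 out of 7
Threshold: 4

0 (2/7 voted 1)


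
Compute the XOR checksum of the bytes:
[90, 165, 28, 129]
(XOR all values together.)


XOR chain: 90 ^ 165 ^ 28 ^ 129 = 98

98


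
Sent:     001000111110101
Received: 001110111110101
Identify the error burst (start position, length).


XOR: 000110000000000

Burst at position 3, length 2


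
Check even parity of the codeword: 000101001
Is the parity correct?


Number of 1s: 3

No, parity error (3 ones)


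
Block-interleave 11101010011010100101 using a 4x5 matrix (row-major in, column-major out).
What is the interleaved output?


Matrix:
  11101
  01001
  10101
  00101
Read columns: 10101100101100001111

10101100101100001111


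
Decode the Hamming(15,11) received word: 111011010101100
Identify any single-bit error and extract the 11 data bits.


Syndrome = 0: no error detected

Data: 11100101100 (no errors)


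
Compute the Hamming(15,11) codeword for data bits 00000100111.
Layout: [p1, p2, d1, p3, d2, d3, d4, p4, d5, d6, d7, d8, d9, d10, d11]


Parity bits: p1=0, p2=1, p3=1, p4=0

010100000100111


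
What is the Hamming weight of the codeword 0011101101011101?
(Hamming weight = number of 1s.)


Counting 1s in 0011101101011101

10


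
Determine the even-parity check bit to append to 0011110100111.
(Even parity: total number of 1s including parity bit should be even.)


Number of 1s in data: 8
Parity bit: 0

0


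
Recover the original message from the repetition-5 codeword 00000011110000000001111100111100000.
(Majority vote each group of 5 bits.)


Groups: 00000, 01111, 00000, 00001, 11110, 01111, 00000
Majority votes: 0100110

0100110


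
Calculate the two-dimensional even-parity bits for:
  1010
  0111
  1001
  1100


Row parities: 0100
Column parities: 1000

Row P: 0100, Col P: 1000, Corner: 1


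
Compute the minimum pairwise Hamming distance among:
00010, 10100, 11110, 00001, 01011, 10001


Comparing all pairs, minimum distance: 1
Can detect 0 errors, correct 0 errors

1


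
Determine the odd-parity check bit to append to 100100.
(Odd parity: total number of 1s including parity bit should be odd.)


Number of 1s in data: 2
Parity bit: 1

1


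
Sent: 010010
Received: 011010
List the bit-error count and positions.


XOR: 001000

1 error(s) at position(s): 2


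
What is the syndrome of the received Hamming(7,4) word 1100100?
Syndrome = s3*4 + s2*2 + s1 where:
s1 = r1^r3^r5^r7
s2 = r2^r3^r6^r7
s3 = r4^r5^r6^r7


s1=0, s2=1, s3=1

Syndrome = 6 (error at position 6)


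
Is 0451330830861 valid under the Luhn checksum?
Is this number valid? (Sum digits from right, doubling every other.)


Luhn sum = 46
46 mod 10 = 6

Invalid (Luhn sum mod 10 = 6)


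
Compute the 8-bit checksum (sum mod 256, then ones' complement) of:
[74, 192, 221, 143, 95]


Sum = 725 mod 256 = 213
Complement = 42

42


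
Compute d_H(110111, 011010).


XOR: 101101
Count of 1s: 4

4


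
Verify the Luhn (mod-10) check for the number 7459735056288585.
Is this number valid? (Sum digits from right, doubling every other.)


Luhn sum = 71
71 mod 10 = 1

Invalid (Luhn sum mod 10 = 1)


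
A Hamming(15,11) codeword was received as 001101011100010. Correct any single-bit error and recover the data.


Syndrome = 4: error at position 4

Data: 10101100010 (corrected bit 4)


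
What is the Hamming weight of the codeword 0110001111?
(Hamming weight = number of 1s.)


Counting 1s in 0110001111

6


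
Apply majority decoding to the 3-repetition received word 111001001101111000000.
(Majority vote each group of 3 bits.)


Groups: 111, 001, 001, 101, 111, 000, 000
Majority votes: 1001100

1001100


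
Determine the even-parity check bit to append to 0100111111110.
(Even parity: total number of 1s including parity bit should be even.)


Number of 1s in data: 9
Parity bit: 1

1


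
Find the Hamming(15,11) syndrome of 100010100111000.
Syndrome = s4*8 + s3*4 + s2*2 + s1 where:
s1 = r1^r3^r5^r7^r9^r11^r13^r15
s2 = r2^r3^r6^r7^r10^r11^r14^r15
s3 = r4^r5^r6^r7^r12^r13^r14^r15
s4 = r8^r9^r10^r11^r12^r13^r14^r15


s1=0, s2=1, s3=1, s4=1

Syndrome = 14 (error at position 14)


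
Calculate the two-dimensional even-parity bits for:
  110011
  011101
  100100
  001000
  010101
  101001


Row parities: 000111
Column parities: 111110

Row P: 000111, Col P: 111110, Corner: 1


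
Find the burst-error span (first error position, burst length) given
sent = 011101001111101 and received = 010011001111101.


XOR: 001110000000000

Burst at position 2, length 3


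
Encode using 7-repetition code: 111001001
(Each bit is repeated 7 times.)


Each bit -> 7 copies

111111111111111111111000000000000001111111000000000000001111111


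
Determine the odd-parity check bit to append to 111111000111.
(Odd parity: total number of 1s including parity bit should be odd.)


Number of 1s in data: 9
Parity bit: 0

0


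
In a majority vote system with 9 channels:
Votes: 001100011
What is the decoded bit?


Ones: 4 out of 9
Threshold: 5

0 (4/9 voted 1)


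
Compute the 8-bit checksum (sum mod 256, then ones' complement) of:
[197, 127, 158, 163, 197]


Sum = 842 mod 256 = 74
Complement = 181

181


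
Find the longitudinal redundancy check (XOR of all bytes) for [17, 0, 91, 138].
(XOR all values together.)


XOR chain: 17 ^ 0 ^ 91 ^ 138 = 192

192


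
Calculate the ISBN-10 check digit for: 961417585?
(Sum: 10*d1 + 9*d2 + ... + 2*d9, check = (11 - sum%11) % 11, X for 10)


Weighted sum: 275
275 mod 11 = 0

Check digit: 0


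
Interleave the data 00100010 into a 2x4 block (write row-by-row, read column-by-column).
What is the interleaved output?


Matrix:
  0010
  0010
Read columns: 00001100

00001100


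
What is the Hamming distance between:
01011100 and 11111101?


XOR: 10100001
Count of 1s: 3

3


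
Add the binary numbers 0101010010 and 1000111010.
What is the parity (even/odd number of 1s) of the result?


0101010010 = 338
1000111010 = 570
Sum = 908 = 1110001100
1s count = 5

odd parity (5 ones in 1110001100)


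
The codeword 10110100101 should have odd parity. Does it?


Number of 1s: 6

No, parity error (6 ones)


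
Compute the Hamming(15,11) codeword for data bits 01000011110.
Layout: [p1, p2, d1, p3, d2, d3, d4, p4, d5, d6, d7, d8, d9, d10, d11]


Parity bits: p1=1, p2=0, p3=0, p4=0

100010000011110


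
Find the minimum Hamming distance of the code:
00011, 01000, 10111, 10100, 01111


Comparing all pairs, minimum distance: 2
Can detect 1 errors, correct 0 errors

2


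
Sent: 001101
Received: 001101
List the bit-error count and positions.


XOR: 000000

0 errors (received matches sent)


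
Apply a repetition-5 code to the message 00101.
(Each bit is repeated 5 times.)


Each bit -> 5 copies

0000000000111110000011111


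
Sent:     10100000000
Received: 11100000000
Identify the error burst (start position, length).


XOR: 01000000000

Burst at position 1, length 1


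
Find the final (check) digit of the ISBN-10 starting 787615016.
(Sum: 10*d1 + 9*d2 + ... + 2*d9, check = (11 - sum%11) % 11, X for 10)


Weighted sum: 286
286 mod 11 = 0

Check digit: 0


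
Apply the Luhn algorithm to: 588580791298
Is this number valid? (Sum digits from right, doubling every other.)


Luhn sum = 63
63 mod 10 = 3

Invalid (Luhn sum mod 10 = 3)


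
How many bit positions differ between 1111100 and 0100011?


XOR: 1011111
Count of 1s: 6

6


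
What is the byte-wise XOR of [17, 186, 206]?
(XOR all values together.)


XOR chain: 17 ^ 186 ^ 206 = 101

101


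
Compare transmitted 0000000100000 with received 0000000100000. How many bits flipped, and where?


XOR: 0000000000000

0 errors (received matches sent)


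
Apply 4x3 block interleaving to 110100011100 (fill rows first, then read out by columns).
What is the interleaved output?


Matrix:
  110
  100
  011
  100
Read columns: 110110100010

110110100010


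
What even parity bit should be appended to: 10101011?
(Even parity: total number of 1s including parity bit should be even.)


Number of 1s in data: 5
Parity bit: 1

1


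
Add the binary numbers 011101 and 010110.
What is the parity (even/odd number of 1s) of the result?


011101 = 29
010110 = 22
Sum = 51 = 110011
1s count = 4

even parity (4 ones in 110011)


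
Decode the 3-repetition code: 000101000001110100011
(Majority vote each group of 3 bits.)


Groups: 000, 101, 000, 001, 110, 100, 011
Majority votes: 0100101

0100101


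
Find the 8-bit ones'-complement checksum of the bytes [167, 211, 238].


Sum = 616 mod 256 = 104
Complement = 151

151


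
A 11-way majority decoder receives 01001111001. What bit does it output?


Ones: 6 out of 11
Threshold: 6

1 (6/11 voted 1)


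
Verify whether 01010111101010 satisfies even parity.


Number of 1s: 8

Yes, parity is correct (8 ones)


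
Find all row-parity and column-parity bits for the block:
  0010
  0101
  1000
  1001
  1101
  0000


Row parities: 101010
Column parities: 1011

Row P: 101010, Col P: 1011, Corner: 1


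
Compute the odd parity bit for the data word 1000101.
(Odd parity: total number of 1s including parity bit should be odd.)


Number of 1s in data: 3
Parity bit: 0

0


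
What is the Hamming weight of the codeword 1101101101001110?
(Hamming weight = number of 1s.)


Counting 1s in 1101101101001110

10


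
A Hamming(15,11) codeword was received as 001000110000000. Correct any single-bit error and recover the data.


Syndrome = 12: error at position 12

Data: 10010001000 (corrected bit 12)


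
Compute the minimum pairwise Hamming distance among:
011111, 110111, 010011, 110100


Comparing all pairs, minimum distance: 2
Can detect 1 errors, correct 0 errors

2


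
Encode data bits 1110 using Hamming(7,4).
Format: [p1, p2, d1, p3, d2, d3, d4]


Parity bits: p1=0, p2=0, p3=0

0010110


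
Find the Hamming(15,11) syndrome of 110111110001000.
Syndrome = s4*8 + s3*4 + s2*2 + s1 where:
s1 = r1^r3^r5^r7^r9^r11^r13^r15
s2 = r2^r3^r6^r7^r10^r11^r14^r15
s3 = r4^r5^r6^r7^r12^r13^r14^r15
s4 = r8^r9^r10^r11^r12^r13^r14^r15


s1=1, s2=1, s3=1, s4=0

Syndrome = 7 (error at position 7)


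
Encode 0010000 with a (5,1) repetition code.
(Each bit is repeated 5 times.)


Each bit -> 5 copies

00000000001111100000000000000000000


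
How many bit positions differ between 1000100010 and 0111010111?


XOR: 1111110101
Count of 1s: 8

8


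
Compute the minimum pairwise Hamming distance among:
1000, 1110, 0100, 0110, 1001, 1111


Comparing all pairs, minimum distance: 1
Can detect 0 errors, correct 0 errors

1


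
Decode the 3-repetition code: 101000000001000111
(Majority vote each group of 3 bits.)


Groups: 101, 000, 000, 001, 000, 111
Majority votes: 100001

100001


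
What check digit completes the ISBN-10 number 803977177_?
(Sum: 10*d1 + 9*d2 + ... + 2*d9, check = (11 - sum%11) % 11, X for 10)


Weighted sum: 283
283 mod 11 = 8

Check digit: 3


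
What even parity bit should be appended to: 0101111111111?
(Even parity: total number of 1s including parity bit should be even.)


Number of 1s in data: 11
Parity bit: 1

1


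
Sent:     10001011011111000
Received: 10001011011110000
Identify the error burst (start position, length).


XOR: 00000000000001000

Burst at position 13, length 1


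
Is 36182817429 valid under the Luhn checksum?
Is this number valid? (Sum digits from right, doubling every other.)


Luhn sum = 46
46 mod 10 = 6

Invalid (Luhn sum mod 10 = 6)


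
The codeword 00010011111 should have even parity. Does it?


Number of 1s: 6

Yes, parity is correct (6 ones)


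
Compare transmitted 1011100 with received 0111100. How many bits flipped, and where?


XOR: 1100000

2 error(s) at position(s): 0, 1


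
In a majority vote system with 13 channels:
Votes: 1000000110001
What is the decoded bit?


Ones: 4 out of 13
Threshold: 7

0 (4/13 voted 1)


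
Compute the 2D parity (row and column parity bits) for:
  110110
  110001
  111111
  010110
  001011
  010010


Row parities: 010110
Column parities: 110111

Row P: 010110, Col P: 110111, Corner: 1


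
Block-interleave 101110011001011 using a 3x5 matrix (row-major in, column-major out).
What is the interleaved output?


Matrix:
  10111
  00110
  01011
Read columns: 100001110111101

100001110111101


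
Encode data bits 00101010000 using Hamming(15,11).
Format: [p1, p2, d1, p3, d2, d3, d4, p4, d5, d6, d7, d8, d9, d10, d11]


Parity bits: p1=0, p2=0, p3=1, p4=0

000101001010000


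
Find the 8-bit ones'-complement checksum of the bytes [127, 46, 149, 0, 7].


Sum = 329 mod 256 = 73
Complement = 182

182


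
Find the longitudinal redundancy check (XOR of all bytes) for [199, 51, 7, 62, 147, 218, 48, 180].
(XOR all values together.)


XOR chain: 199 ^ 51 ^ 7 ^ 62 ^ 147 ^ 218 ^ 48 ^ 180 = 0

0


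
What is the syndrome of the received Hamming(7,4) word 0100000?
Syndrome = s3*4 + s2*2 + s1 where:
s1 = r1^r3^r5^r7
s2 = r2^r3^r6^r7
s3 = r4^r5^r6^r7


s1=0, s2=1, s3=0

Syndrome = 2 (error at position 2)


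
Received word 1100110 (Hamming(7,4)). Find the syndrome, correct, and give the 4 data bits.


Syndrome = 0: no error detected

Data: 0110 (no errors)


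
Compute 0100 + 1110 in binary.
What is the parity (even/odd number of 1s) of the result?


0100 = 4
1110 = 14
Sum = 18 = 10010
1s count = 2

even parity (2 ones in 10010)


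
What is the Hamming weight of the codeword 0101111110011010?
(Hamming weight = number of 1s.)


Counting 1s in 0101111110011010

10


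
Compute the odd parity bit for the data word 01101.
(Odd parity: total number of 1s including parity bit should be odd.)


Number of 1s in data: 3
Parity bit: 0

0


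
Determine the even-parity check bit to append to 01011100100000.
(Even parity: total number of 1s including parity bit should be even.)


Number of 1s in data: 5
Parity bit: 1

1


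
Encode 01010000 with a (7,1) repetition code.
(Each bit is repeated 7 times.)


Each bit -> 7 copies

00000001111111000000011111110000000000000000000000000000


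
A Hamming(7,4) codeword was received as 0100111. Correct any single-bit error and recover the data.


Syndrome = 6: error at position 6

Data: 0101 (corrected bit 6)


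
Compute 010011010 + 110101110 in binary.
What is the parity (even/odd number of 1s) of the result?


010011010 = 154
110101110 = 430
Sum = 584 = 1001001000
1s count = 3

odd parity (3 ones in 1001001000)


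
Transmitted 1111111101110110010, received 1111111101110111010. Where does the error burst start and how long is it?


XOR: 0000000000000001000

Burst at position 15, length 1


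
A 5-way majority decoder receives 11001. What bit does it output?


Ones: 3 out of 5
Threshold: 3

1 (3/5 voted 1)


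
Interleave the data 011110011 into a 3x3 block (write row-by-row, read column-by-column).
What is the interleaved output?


Matrix:
  011
  110
  011
Read columns: 010111101

010111101


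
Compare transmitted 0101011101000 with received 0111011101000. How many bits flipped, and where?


XOR: 0010000000000

1 error(s) at position(s): 2


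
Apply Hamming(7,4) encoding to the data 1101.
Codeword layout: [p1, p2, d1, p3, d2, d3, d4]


Parity bits: p1=1, p2=0, p3=0

1010101


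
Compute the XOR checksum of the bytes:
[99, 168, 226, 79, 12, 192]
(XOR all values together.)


XOR chain: 99 ^ 168 ^ 226 ^ 79 ^ 12 ^ 192 = 170

170


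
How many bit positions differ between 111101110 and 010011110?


XOR: 101110000
Count of 1s: 4

4


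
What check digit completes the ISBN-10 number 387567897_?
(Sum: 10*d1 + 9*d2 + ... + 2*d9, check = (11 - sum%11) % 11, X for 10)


Weighted sum: 337
337 mod 11 = 7

Check digit: 4


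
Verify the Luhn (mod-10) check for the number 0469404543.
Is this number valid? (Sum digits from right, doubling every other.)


Luhn sum = 48
48 mod 10 = 8

Invalid (Luhn sum mod 10 = 8)


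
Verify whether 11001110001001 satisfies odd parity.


Number of 1s: 7

Yes, parity is correct (7 ones)


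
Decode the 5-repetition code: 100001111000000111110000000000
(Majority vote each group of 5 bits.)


Groups: 10000, 11110, 00000, 11111, 00000, 00000
Majority votes: 010100

010100


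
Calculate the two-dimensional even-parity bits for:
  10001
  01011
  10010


Row parities: 010
Column parities: 01000

Row P: 010, Col P: 01000, Corner: 1


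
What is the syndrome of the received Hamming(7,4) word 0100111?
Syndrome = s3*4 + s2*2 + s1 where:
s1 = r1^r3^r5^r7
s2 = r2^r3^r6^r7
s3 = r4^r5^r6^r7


s1=0, s2=1, s3=1

Syndrome = 6 (error at position 6)


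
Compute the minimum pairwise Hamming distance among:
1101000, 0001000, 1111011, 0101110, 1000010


Comparing all pairs, minimum distance: 2
Can detect 1 errors, correct 0 errors

2


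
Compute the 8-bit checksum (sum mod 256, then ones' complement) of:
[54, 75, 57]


Sum = 186 mod 256 = 186
Complement = 69

69


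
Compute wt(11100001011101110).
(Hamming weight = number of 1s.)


Counting 1s in 11100001011101110

10


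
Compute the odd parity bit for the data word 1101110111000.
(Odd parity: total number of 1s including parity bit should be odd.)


Number of 1s in data: 8
Parity bit: 1

1


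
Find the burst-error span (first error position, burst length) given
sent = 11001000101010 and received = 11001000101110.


XOR: 00000000000100

Burst at position 11, length 1


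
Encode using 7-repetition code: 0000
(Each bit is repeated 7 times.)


Each bit -> 7 copies

0000000000000000000000000000


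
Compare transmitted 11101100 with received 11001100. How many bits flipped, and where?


XOR: 00100000

1 error(s) at position(s): 2


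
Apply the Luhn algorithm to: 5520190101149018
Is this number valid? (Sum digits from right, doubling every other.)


Luhn sum = 48
48 mod 10 = 8

Invalid (Luhn sum mod 10 = 8)


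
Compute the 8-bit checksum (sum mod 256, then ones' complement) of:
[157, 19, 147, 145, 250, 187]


Sum = 905 mod 256 = 137
Complement = 118

118


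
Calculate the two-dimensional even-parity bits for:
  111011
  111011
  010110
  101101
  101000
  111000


Row parities: 111001
Column parities: 101011

Row P: 111001, Col P: 101011, Corner: 0


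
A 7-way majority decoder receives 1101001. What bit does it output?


Ones: 4 out of 7
Threshold: 4

1 (4/7 voted 1)


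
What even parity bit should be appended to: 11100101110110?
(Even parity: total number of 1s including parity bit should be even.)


Number of 1s in data: 9
Parity bit: 1

1


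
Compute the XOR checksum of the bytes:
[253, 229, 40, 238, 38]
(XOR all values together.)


XOR chain: 253 ^ 229 ^ 40 ^ 238 ^ 38 = 248

248


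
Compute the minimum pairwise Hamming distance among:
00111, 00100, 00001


Comparing all pairs, minimum distance: 2
Can detect 1 errors, correct 0 errors

2


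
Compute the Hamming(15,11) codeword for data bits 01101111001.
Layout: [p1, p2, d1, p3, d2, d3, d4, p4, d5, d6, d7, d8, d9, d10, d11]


Parity bits: p1=0, p2=0, p3=0, p4=1

000011011111001


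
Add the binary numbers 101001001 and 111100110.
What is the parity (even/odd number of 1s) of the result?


101001001 = 329
111100110 = 486
Sum = 815 = 1100101111
1s count = 7

odd parity (7 ones in 1100101111)


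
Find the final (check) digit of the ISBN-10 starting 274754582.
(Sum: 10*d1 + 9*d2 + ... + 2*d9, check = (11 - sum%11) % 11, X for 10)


Weighted sum: 262
262 mod 11 = 9

Check digit: 2


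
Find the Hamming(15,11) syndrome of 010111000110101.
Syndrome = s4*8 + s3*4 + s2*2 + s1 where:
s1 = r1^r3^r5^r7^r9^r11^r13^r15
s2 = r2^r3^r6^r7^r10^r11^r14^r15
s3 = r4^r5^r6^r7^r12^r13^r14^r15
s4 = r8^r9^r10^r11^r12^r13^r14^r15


s1=0, s2=1, s3=1, s4=0

Syndrome = 6 (error at position 6)


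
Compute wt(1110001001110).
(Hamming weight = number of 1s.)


Counting 1s in 1110001001110

7


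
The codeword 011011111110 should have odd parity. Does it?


Number of 1s: 9

Yes, parity is correct (9 ones)


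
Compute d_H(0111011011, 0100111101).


XOR: 0011100110
Count of 1s: 5

5


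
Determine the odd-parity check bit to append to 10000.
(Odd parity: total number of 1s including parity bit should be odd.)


Number of 1s in data: 1
Parity bit: 0

0


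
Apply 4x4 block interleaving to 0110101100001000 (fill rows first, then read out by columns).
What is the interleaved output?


Matrix:
  0110
  1011
  0000
  1000
Read columns: 0101100011000100

0101100011000100


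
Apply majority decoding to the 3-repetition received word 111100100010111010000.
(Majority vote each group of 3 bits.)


Groups: 111, 100, 100, 010, 111, 010, 000
Majority votes: 1000100

1000100


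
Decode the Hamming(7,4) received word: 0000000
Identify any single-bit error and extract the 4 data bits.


Syndrome = 0: no error detected

Data: 0000 (no errors)


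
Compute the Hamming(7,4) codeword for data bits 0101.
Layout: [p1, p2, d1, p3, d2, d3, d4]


Parity bits: p1=0, p2=1, p3=0

0100101


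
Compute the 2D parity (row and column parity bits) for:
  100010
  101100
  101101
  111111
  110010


Row parities: 01001
Column parities: 101110

Row P: 01001, Col P: 101110, Corner: 0


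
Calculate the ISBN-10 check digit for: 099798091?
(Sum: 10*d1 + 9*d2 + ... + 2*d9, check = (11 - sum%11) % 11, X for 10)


Weighted sum: 325
325 mod 11 = 6

Check digit: 5


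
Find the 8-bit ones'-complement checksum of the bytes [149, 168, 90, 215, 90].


Sum = 712 mod 256 = 200
Complement = 55

55


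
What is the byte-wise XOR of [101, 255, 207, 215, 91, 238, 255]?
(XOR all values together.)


XOR chain: 101 ^ 255 ^ 207 ^ 215 ^ 91 ^ 238 ^ 255 = 200

200


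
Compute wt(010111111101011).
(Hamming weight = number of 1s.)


Counting 1s in 010111111101011

11


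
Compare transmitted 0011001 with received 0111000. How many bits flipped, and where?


XOR: 0100001

2 error(s) at position(s): 1, 6


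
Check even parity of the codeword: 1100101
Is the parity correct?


Number of 1s: 4

Yes, parity is correct (4 ones)


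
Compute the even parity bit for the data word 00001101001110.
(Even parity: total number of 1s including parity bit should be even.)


Number of 1s in data: 6
Parity bit: 0

0


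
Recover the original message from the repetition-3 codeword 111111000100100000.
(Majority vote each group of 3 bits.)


Groups: 111, 111, 000, 100, 100, 000
Majority votes: 110000

110000


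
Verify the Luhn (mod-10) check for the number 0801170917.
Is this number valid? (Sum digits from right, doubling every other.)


Luhn sum = 36
36 mod 10 = 6

Invalid (Luhn sum mod 10 = 6)


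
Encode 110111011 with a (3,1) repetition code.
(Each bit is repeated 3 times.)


Each bit -> 3 copies

111111000111111111000111111


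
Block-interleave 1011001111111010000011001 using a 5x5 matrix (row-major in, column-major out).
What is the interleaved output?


Matrix:
  10110
  01111
  11101
  00000
  11001
Read columns: 1010101101111001100001101

1010101101111001100001101


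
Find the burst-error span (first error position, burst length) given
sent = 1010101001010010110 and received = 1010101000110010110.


XOR: 0000000001100000000

Burst at position 9, length 2


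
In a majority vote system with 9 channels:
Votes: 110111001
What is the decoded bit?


Ones: 6 out of 9
Threshold: 5

1 (6/9 voted 1)


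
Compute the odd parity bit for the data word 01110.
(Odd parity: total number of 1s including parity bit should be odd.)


Number of 1s in data: 3
Parity bit: 0

0


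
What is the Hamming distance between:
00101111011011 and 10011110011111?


XOR: 10110001000100
Count of 1s: 5

5


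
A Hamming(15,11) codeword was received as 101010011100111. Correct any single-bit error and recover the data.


Syndrome = 0: no error detected

Data: 11001100111 (no errors)


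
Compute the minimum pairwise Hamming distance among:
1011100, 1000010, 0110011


Comparing all pairs, minimum distance: 4
Can detect 3 errors, correct 1 errors

4


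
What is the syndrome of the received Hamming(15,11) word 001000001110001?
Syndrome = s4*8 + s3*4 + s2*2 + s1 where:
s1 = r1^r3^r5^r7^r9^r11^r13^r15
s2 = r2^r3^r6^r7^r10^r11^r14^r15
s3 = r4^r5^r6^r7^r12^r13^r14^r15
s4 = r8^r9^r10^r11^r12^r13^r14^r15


s1=0, s2=0, s3=1, s4=0

Syndrome = 4 (error at position 4)


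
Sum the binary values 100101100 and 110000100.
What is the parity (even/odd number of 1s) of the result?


100101100 = 300
110000100 = 388
Sum = 688 = 1010110000
1s count = 4

even parity (4 ones in 1010110000)


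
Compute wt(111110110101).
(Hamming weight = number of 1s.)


Counting 1s in 111110110101

9


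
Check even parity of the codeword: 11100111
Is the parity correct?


Number of 1s: 6

Yes, parity is correct (6 ones)


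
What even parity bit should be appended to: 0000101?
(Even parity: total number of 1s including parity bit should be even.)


Number of 1s in data: 2
Parity bit: 0

0


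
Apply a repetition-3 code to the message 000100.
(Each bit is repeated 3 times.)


Each bit -> 3 copies

000000000111000000


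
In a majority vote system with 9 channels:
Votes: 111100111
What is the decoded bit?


Ones: 7 out of 9
Threshold: 5

1 (7/9 voted 1)


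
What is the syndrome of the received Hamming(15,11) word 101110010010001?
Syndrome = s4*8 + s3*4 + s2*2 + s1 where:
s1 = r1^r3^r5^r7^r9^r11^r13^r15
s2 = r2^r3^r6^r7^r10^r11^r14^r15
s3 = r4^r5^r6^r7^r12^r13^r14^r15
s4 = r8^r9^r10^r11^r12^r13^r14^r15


s1=1, s2=1, s3=1, s4=1

Syndrome = 15 (error at position 15)


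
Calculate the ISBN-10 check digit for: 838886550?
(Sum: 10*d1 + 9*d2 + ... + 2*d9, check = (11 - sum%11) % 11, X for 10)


Weighted sum: 340
340 mod 11 = 10

Check digit: 1


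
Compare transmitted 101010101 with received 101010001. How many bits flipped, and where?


XOR: 000000100

1 error(s) at position(s): 6


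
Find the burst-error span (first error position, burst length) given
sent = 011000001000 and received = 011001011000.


XOR: 000001010000

Burst at position 5, length 3


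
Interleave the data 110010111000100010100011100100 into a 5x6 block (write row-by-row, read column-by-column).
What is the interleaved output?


Matrix:
  110010
  111000
  100010
  100011
  100100
Read columns: 111111100001000000011011000010

111111100001000000011011000010


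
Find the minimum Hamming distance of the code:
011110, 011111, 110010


Comparing all pairs, minimum distance: 1
Can detect 0 errors, correct 0 errors

1


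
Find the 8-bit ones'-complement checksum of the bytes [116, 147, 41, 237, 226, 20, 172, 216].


Sum = 1175 mod 256 = 151
Complement = 104

104


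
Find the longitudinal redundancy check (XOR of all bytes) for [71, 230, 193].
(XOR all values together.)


XOR chain: 71 ^ 230 ^ 193 = 96

96


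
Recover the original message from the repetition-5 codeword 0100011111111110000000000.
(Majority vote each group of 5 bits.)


Groups: 01000, 11111, 11111, 00000, 00000
Majority votes: 01100

01100


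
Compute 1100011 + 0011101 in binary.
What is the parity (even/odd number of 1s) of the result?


1100011 = 99
0011101 = 29
Sum = 128 = 10000000
1s count = 1

odd parity (1 ones in 10000000)


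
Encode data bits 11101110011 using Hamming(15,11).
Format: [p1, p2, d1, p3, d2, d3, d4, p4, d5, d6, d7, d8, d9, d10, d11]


Parity bits: p1=1, p2=0, p3=0, p4=1

101011011110011


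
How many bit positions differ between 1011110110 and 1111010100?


XOR: 0100100010
Count of 1s: 3

3


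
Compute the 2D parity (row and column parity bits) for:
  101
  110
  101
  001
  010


Row parities: 00011
Column parities: 101

Row P: 00011, Col P: 101, Corner: 0


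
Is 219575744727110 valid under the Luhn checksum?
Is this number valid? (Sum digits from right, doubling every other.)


Luhn sum = 56
56 mod 10 = 6

Invalid (Luhn sum mod 10 = 6)


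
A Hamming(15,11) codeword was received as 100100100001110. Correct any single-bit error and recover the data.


Syndrome = 13: error at position 13

Data: 00010001010 (corrected bit 13)


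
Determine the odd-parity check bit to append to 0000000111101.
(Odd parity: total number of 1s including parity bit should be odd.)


Number of 1s in data: 5
Parity bit: 0

0


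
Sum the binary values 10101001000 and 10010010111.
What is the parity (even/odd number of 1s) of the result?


10101001000 = 1352
10010010111 = 1175
Sum = 2527 = 100111011111
1s count = 9

odd parity (9 ones in 100111011111)


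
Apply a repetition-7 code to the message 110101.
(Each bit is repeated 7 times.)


Each bit -> 7 copies

111111111111110000000111111100000001111111


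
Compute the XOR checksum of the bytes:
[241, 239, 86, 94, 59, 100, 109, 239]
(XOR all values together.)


XOR chain: 241 ^ 239 ^ 86 ^ 94 ^ 59 ^ 100 ^ 109 ^ 239 = 203

203


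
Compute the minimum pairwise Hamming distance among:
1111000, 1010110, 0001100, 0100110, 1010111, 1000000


Comparing all pairs, minimum distance: 1
Can detect 0 errors, correct 0 errors

1


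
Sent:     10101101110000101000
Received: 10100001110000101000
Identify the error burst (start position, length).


XOR: 00001100000000000000

Burst at position 4, length 2


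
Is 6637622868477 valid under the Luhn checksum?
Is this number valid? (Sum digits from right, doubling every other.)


Luhn sum = 65
65 mod 10 = 5

Invalid (Luhn sum mod 10 = 5)


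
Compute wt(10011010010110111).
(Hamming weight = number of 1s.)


Counting 1s in 10011010010110111

10


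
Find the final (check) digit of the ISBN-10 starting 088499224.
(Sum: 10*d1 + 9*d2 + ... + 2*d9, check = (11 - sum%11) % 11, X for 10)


Weighted sum: 285
285 mod 11 = 10

Check digit: 1


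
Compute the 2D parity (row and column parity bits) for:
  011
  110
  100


Row parities: 001
Column parities: 001

Row P: 001, Col P: 001, Corner: 1


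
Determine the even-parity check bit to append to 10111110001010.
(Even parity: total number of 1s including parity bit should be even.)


Number of 1s in data: 8
Parity bit: 0

0


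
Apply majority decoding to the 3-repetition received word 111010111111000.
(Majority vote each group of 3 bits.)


Groups: 111, 010, 111, 111, 000
Majority votes: 10110

10110
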